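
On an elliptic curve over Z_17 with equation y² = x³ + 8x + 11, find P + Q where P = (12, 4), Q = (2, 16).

(12, 4) + (2, 16). λ = (16 - 4)/(2 - 12) ≡ 12/7 mod 17. 7⁻¹ ≡ 5 (mod 17), so λ ≡ 9.
  x = λ² - 12 - 2 = 81 - 14 ≡ 16; y = λ·(12 - 16) - 4 ≡ 11. → (16, 11)

(16, 11)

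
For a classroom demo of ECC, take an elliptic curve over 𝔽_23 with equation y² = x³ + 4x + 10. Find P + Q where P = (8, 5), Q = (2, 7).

(8, 18)

(8, 5) + (2, 7). λ = (7 - 5)/(2 - 8) ≡ 2/17 mod 23. 17⁻¹ ≡ 19 (mod 23), so λ ≡ 15.
  x = λ² - 8 - 2 = 225 - 10 ≡ 8; y = λ·(8 - 8) - 5 ≡ 18. → (8, 18)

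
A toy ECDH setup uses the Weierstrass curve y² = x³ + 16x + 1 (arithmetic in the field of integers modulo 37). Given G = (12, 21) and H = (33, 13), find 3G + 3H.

(36, 13)

First 3G:
Repeated addition: build up to 3G.
2G: tangent at (12, 21): λ = (3·12² + 16)/(2·21) ≡ 4/5. 5⁻¹ ≡ 15 (mod 37) since 5·15 = 75 ≡ 1, so λ ≡ 4·15 ≡ 23.
  x = λ² - 12 - 12 = 529 - 24 ≡ 24; y = λ·(12 - 24) - 21 ≡ 36. → (24, 36)
3G: (24, 36) + (12, 21). λ = (21 - 36)/(12 - 24) ≡ 22/25 mod 37. 25⁻¹ ≡ 3 (mod 37), so λ ≡ 29.
  x = λ² - 24 - 12 = 841 - 36 ≡ 28; y = λ·(24 - 28) - 36 ≡ 33. → (28, 33)
3G = (28, 33).
Next 3H:
Repeated addition: build up to 3H.
2H: tangent at (33, 13): λ = (3·33² + 16)/(2·13) ≡ 27/26. 26⁻¹ ≡ 10 (mod 37), so λ ≡ 27·10 ≡ 11.
  x = λ² - 33 - 33 = 121 - 66 ≡ 18; y = λ·(33 - 18) - 13 ≡ 4. → (18, 4)
3H: (18, 4) + (33, 13). λ = (13 - 4)/(33 - 18) ≡ 9/15 mod 37. 15⁻¹ ≡ 5 (mod 37), so λ ≡ 8.
  x = λ² - 18 - 33 = 64 - 51 ≡ 13; y = λ·(18 - 13) - 4 ≡ 36. → (13, 36)
3H = (13, 36).
Finally 3G + 3H:
(28, 33) + (13, 36). λ = (36 - 33)/(13 - 28) ≡ 3/22 mod 37. 22⁻¹ ≡ 32 (mod 37) since 22·32 = 704 ≡ 1, so λ ≡ 22.
  x = λ² - 28 - 13 = 484 - 41 ≡ 36; y = λ·(28 - 36) - 33 ≡ 13. → (36, 13)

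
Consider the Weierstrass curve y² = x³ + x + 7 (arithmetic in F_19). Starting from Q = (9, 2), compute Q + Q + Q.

(18, 10)

Repeated addition: build up to 3Q.
2Q: tangent at (9, 2): λ = (3·9² + 1)/(2·2) ≡ 16/4. 4⁻¹ ≡ 5 (mod 19) since 4·5 = 20 ≡ 1, so λ ≡ 16·5 ≡ 4.
  x = λ² - 9 - 9 = 16 - 18 ≡ 17; y = λ·(9 - 17) - 2 ≡ 4. → (17, 4)
3Q: (17, 4) + (9, 2). λ = (2 - 4)/(9 - 17) ≡ 17/11 mod 19. 11⁻¹ ≡ 7 (mod 19), so λ ≡ 5.
  x = λ² - 17 - 9 = 25 - 26 ≡ 18; y = λ·(17 - 18) - 4 ≡ 10. → (18, 10)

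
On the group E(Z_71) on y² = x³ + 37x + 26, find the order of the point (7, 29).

2P: tangent at (7, 29): λ = (3·7² + 37)/(2·29) ≡ 42/58. 58⁻¹ ≡ 60 (mod 71), so λ ≡ 42·60 ≡ 35.
  x = λ² - 7 - 7 = 1225 - 14 ≡ 4; y = λ·(7 - 4) - 29 ≡ 5. → (4, 5)
3P: (4, 5) + (7, 29). λ = (29 - 5)/(7 - 4) ≡ 24/3 mod 71. 3⁻¹ ≡ 24 (mod 71), so λ ≡ 8.
  x = λ² - 4 - 7 = 64 - 11 ≡ 53; y = λ·(4 - 53) - 5 ≡ 29. → (53, 29)
4P: (53, 29) + (7, 29). λ = (29 - 29)/(7 - 53) ≡ 0/25 mod 71. 25⁻¹ ≡ 54 (mod 71), so λ ≡ 0.
  x = λ² - 53 - 7 = 0 - 60 ≡ 11; y = λ·(53 - 11) - 29 ≡ 42. → (11, 42)
5P: (11, 42) + (7, 29). λ = (29 - 42)/(7 - 11) ≡ 58/67 mod 71. 67⁻¹ ≡ 53 (mod 71), so λ ≡ 21.
  x = λ² - 11 - 7 = 441 - 18 ≡ 68; y = λ·(11 - 68) - 42 ≡ 39. → (68, 39)
6P: (68, 39) + (7, 29). λ = (29 - 39)/(7 - 68) ≡ 61/10 mod 71. 10⁻¹ ≡ 64 (mod 71), so λ ≡ 70.
  x = λ² - 68 - 7 = 4900 - 75 ≡ 68; y = λ·(68 - 68) - 39 ≡ 32. → (68, 32)
7P: (68, 32) + (7, 29). λ = (29 - 32)/(7 - 68) ≡ 68/10 mod 71. 10⁻¹ ≡ 64 (mod 71) since 10·64 = 640 ≡ 1, so λ ≡ 21.
  x = λ² - 68 - 7 = 441 - 75 ≡ 11; y = λ·(68 - 11) - 32 ≡ 29. → (11, 29)
8P: (11, 29) + (7, 29). λ = (29 - 29)/(7 - 11) ≡ 0/67 mod 71. 67⁻¹ ≡ 53 (mod 71), so λ ≡ 0.
  x = λ² - 11 - 7 = 0 - 18 ≡ 53; y = λ·(11 - 53) - 29 ≡ 42. → (53, 42)
9P: (53, 42) + (7, 29). λ = (29 - 42)/(7 - 53) ≡ 58/25 mod 71. 25⁻¹ ≡ 54 (mod 71), so λ ≡ 8.
  x = λ² - 53 - 7 = 64 - 60 ≡ 4; y = λ·(53 - 4) - 42 ≡ 66. → (4, 66)
10P: (4, 66) + (7, 29). λ = (29 - 66)/(7 - 4) ≡ 34/3 mod 71. 3⁻¹ ≡ 24 (mod 71), so λ ≡ 35.
  x = λ² - 4 - 7 = 1225 - 11 ≡ 7; y = λ·(4 - 7) - 66 ≡ 42. → (7, 42)
11P: (7, 42) + (7, 29): same x and y₁ ≡ -y₂, so the sum is ∞.
11P = ∞, so the order is 11.

11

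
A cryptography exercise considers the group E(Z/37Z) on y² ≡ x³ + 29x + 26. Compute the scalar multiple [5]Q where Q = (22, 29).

Repeated addition: build up to 5Q.
2Q: tangent at (22, 29): λ = (3·22² + 29)/(2·29) ≡ 1/21. 21⁻¹ ≡ 30 (mod 37), so λ ≡ 1·30 ≡ 30.
  x = λ² - 22 - 22 = 900 - 44 ≡ 5; y = λ·(22 - 5) - 29 ≡ 0. → (5, 0)
3Q: (5, 0) + (22, 29). λ = (29 - 0)/(22 - 5) ≡ 29/17 mod 37. 17⁻¹ ≡ 24 (mod 37), so λ ≡ 30.
  x = λ² - 5 - 22 = 900 - 27 ≡ 22; y = λ·(5 - 22) - 0 ≡ 8. → (22, 8)
4Q: (22, 8) + (22, 29): same x and y₁ ≡ -y₂, so the sum is the point at infinity.
5Q: the point at infinity + (22, 29) = (22, 29) (identity).

(22, 29)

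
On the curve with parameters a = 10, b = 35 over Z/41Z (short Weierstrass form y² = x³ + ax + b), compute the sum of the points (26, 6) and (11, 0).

(14, 7)

(26, 6) + (11, 0). λ = (0 - 6)/(11 - 26) ≡ 35/26 mod 41. 26⁻¹ ≡ 30 (mod 41) since 26·30 = 780 ≡ 1, so λ ≡ 25.
  x = λ² - 26 - 11 = 625 - 37 ≡ 14; y = λ·(26 - 14) - 6 ≡ 7. → (14, 7)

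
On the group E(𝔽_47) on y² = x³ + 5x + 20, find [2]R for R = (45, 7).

(46, 22)

tangent at (45, 7): λ = (3·45² + 5)/(2·7) ≡ 17/14. 14⁻¹ ≡ 37 (mod 47) since 14·37 = 518 ≡ 1, so λ ≡ 17·37 ≡ 18.
  x = λ² - 45 - 45 = 324 - 90 ≡ 46; y = λ·(45 - 46) - 7 ≡ 22. → (46, 22)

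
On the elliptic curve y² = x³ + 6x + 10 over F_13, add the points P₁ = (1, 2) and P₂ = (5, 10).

(1, 2) + (5, 10). λ = (10 - 2)/(5 - 1) ≡ 8/4 mod 13. 4⁻¹ ≡ 10 (mod 13), so λ ≡ 2.
  x = λ² - 1 - 5 = 4 - 6 ≡ 11; y = λ·(1 - 11) - 2 ≡ 4. → (11, 4)

(11, 4)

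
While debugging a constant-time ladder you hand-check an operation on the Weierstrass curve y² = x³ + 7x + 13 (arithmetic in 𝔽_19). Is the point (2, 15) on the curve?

y² = 15² ≡ 16; x³ + 7x + 13 = 35 ≡ 16 (mod 19). 16 = 16.

yes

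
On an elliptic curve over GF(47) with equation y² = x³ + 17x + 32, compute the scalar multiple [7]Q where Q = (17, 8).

(46, 25)

Repeated addition: build up to 7Q.
2Q: tangent at (17, 8): λ = (3·17² + 17)/(2·8) ≡ 38/16. 16⁻¹ ≡ 3 (mod 47) since 16·3 = 48 ≡ 1, so λ ≡ 38·3 ≡ 20.
  x = λ² - 17 - 17 = 400 - 34 ≡ 37; y = λ·(17 - 37) - 8 ≡ 15. → (37, 15)
3Q: (37, 15) + (17, 8). λ = (8 - 15)/(17 - 37) ≡ 40/27 mod 47. 27⁻¹ ≡ 7 (mod 47) since 27·7 = 189 ≡ 1, so λ ≡ 45.
  x = λ² - 37 - 17 = 2025 - 54 ≡ 44; y = λ·(37 - 44) - 15 ≡ 46. → (44, 46)
4Q: (44, 46) + (17, 8). λ = (8 - 46)/(17 - 44) ≡ 9/20 mod 47. 20⁻¹ ≡ 40 (mod 47) since 20·40 = 800 ≡ 1, so λ ≡ 31.
  x = λ² - 44 - 17 = 961 - 61 ≡ 7; y = λ·(44 - 7) - 46 ≡ 20. → (7, 20)
5Q: (7, 20) + (17, 8). λ = (8 - 20)/(17 - 7) ≡ 35/10 mod 47. 10⁻¹ ≡ 33 (mod 47), so λ ≡ 27.
  x = λ² - 7 - 17 = 729 - 24 ≡ 0; y = λ·(7 - 0) - 20 ≡ 28. → (0, 28)
6Q: (0, 28) + (17, 8). λ = (8 - 28)/(17 - 0) ≡ 27/17 mod 47. 17⁻¹ ≡ 36 (mod 47), so λ ≡ 32.
  x = λ² - 0 - 17 = 1024 - 17 ≡ 20; y = λ·(0 - 20) - 28 ≡ 37. → (20, 37)
7Q: (20, 37) + (17, 8). λ = (8 - 37)/(17 - 20) ≡ 18/44 mod 47. 44⁻¹ ≡ 31 (mod 47) since 44·31 = 1364 ≡ 1, so λ ≡ 41.
  x = λ² - 20 - 17 = 1681 - 37 ≡ 46; y = λ·(20 - 46) - 37 ≡ 25. → (46, 25)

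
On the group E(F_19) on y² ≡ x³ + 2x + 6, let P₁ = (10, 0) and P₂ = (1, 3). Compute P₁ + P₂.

(10, 0) + (1, 3). λ = (3 - 0)/(1 - 10) ≡ 3/10 mod 19. 10⁻¹ ≡ 2 (mod 19), so λ ≡ 6.
  x = λ² - 10 - 1 = 36 - 11 ≡ 6; y = λ·(10 - 6) - 0 ≡ 5. → (6, 5)

(6, 5)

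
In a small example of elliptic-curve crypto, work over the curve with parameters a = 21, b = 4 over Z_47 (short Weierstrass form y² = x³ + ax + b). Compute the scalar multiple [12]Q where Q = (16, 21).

(21, 20)

Double-and-add on 12 = (1100)₂. Start with Q = (16, 21) for the leading 1-bit.
double: tangent at (16, 21): λ = (3·16² + 21)/(2·21) ≡ 37/42. 42⁻¹ ≡ 28 (mod 47), so λ ≡ 37·28 ≡ 2.
  x = λ² - 16 - 16 = 4 - 32 ≡ 19; y = λ·(16 - 19) - 21 ≡ 20. → (19, 20)
add Q: (19, 20) + (16, 21). λ = (21 - 20)/(16 - 19) ≡ 1/44 mod 47. 44⁻¹ ≡ 31 (mod 47), so λ ≡ 31.
  x = λ² - 19 - 16 = 961 - 35 ≡ 33; y = λ·(19 - 33) - 20 ≡ 16. → (33, 16)
double: tangent at (33, 16): λ = (3·33² + 21)/(2·16) ≡ 45/32. 32⁻¹ ≡ 25 (mod 47) since 32·25 = 800 ≡ 1, so λ ≡ 45·25 ≡ 44.
  x = λ² - 33 - 33 = 1936 - 66 ≡ 37; y = λ·(33 - 37) - 16 ≡ 43. → (37, 43)
double: tangent at (37, 43): λ = (3·37² + 21)/(2·43) ≡ 39/39. 39⁻¹ ≡ 41 (mod 47), so λ ≡ 39·41 ≡ 1.
  x = λ² - 37 - 37 = 1 - 74 ≡ 21; y = λ·(37 - 21) - 43 ≡ 20. → (21, 20)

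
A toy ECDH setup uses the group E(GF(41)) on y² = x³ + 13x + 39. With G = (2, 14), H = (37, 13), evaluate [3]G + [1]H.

First 3G:
Repeated addition: build up to 3G.
2G: tangent at (2, 14): λ = (3·2² + 13)/(2·14) ≡ 25/28. 28⁻¹ ≡ 22 (mod 41), so λ ≡ 25·22 ≡ 17.
  x = λ² - 2 - 2 = 289 - 4 ≡ 39; y = λ·(2 - 39) - 14 ≡ 13. → (39, 13)
3G: (39, 13) + (2, 14). λ = (14 - 13)/(2 - 39) ≡ 1/4 mod 41. 4⁻¹ ≡ 31 (mod 41), so λ ≡ 31.
  x = λ² - 39 - 2 = 961 - 41 ≡ 18; y = λ·(39 - 18) - 13 ≡ 23. → (18, 23)
3G = (18, 23).
Finally 3G + H:
(18, 23) + (37, 13). λ = (13 - 23)/(37 - 18) ≡ 31/19 mod 41. 19⁻¹ ≡ 13 (mod 41) since 19·13 = 247 ≡ 1, so λ ≡ 34.
  x = λ² - 18 - 37 = 1156 - 55 ≡ 35; y = λ·(18 - 35) - 23 ≡ 14. → (35, 14)

(35, 14)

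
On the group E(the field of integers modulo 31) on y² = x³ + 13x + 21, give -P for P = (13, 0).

-(13, 0) = (13, -0 mod 31) = (13, 0).

(13, 0)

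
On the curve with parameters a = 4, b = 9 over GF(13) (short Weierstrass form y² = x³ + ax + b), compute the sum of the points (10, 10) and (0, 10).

(3, 3)

(10, 10) + (0, 10). λ = (10 - 10)/(0 - 10) ≡ 0/3 mod 13. 3⁻¹ ≡ 9 (mod 13) since 3·9 = 27 ≡ 1, so λ ≡ 0.
  x = λ² - 10 - 0 = 0 - 10 ≡ 3; y = λ·(10 - 3) - 10 ≡ 3. → (3, 3)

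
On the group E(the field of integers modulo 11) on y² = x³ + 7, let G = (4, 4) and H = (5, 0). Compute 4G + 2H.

(3, 10)

First 4G:
Repeated addition: build up to 4G.
2G: tangent at (4, 4): λ = (3·4² + 0)/(2·4) ≡ 4/8. 8⁻¹ ≡ 7 (mod 11) since 8·7 = 56 ≡ 1, so λ ≡ 4·7 ≡ 6.
  x = λ² - 4 - 4 = 36 - 8 ≡ 6; y = λ·(4 - 6) - 4 ≡ 6. → (6, 6)
3G: (6, 6) + (4, 4). λ = (4 - 6)/(4 - 6) ≡ 9/9 mod 11. 9⁻¹ ≡ 5 (mod 11) since 9·5 = 45 ≡ 1, so λ ≡ 1.
  x = λ² - 6 - 4 = 1 - 10 ≡ 2; y = λ·(6 - 2) - 6 ≡ 9. → (2, 9)
4G: (2, 9) + (4, 4). λ = (4 - 9)/(4 - 2) ≡ 6/2 mod 11. 2⁻¹ ≡ 6 (mod 11), so λ ≡ 3.
  x = λ² - 2 - 4 = 9 - 6 ≡ 3; y = λ·(2 - 3) - 9 ≡ 10. → (3, 10)
4G = (3, 10).
Next 2H:
Repeated addition: build up to 2H.
2H: (5, 0) + (5, 0): same x and y₁ ≡ -y₂, so the sum is 𝒪.
2H = 𝒪.
Finally 4G + 2H:
(3, 10) + 𝒪 = (3, 10) (identity).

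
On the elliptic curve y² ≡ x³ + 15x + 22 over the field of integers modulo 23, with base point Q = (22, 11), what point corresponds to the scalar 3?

Repeated addition: build up to 3Q.
2Q: tangent at (22, 11): λ = (3·22² + 15)/(2·11) ≡ 18/22. 22⁻¹ ≡ 22 (mod 23), so λ ≡ 18·22 ≡ 5.
  x = λ² - 22 - 22 = 25 - 44 ≡ 4; y = λ·(22 - 4) - 11 ≡ 10. → (4, 10)
3Q: (4, 10) + (22, 11). λ = (11 - 10)/(22 - 4) ≡ 1/18 mod 23. 18⁻¹ ≡ 9 (mod 23) since 18·9 = 162 ≡ 1, so λ ≡ 9.
  x = λ² - 4 - 22 = 81 - 26 ≡ 9; y = λ·(4 - 9) - 10 ≡ 14. → (9, 14)

(9, 14)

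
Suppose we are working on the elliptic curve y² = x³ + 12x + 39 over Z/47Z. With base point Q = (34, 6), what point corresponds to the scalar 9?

(28, 40)

Double-and-add on 9 = (1001)₂. Start with Q = (34, 6) for the leading 1-bit.
double: tangent at (34, 6): λ = (3·34² + 12)/(2·6) ≡ 2/12. 12⁻¹ ≡ 4 (mod 47) since 12·4 = 48 ≡ 1, so λ ≡ 2·4 ≡ 8.
  x = λ² - 34 - 34 = 64 - 68 ≡ 43; y = λ·(34 - 43) - 6 ≡ 16. → (43, 16)
double: tangent at (43, 16): λ = (3·43² + 12)/(2·16) ≡ 13/32. 32⁻¹ ≡ 25 (mod 47) since 32·25 = 800 ≡ 1, so λ ≡ 13·25 ≡ 43.
  x = λ² - 43 - 43 = 1849 - 86 ≡ 24; y = λ·(43 - 24) - 16 ≡ 2. → (24, 2)
double: tangent at (24, 2): λ = (3·24² + 12)/(2·2) ≡ 1/4. 4⁻¹ ≡ 12 (mod 47), so λ ≡ 1·12 ≡ 12.
  x = λ² - 24 - 24 = 144 - 48 ≡ 2; y = λ·(24 - 2) - 2 ≡ 27. → (2, 27)
add Q: (2, 27) + (34, 6). λ = (6 - 27)/(34 - 2) ≡ 26/32 mod 47. 32⁻¹ ≡ 25 (mod 47), so λ ≡ 39.
  x = λ² - 2 - 34 = 1521 - 36 ≡ 28; y = λ·(2 - 28) - 27 ≡ 40. → (28, 40)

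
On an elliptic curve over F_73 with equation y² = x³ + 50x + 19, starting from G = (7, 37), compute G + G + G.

(71, 38)

Repeated addition: build up to 3G.
2G: tangent at (7, 37): λ = (3·7² + 50)/(2·37) ≡ 51/1. 1⁻¹ ≡ 1 (mod 73) since 1·1 = 1 ≡ 1, so λ ≡ 51·1 ≡ 51.
  x = λ² - 7 - 7 = 2601 - 14 ≡ 32; y = λ·(7 - 32) - 37 ≡ 2. → (32, 2)
3G: (32, 2) + (7, 37). λ = (37 - 2)/(7 - 32) ≡ 35/48 mod 73. 48⁻¹ ≡ 35 (mod 73) since 48·35 = 1680 ≡ 1, so λ ≡ 57.
  x = λ² - 32 - 7 = 3249 - 39 ≡ 71; y = λ·(32 - 71) - 2 ≡ 38. → (71, 38)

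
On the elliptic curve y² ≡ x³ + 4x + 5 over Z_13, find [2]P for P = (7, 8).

(9, 4)

tangent at (7, 8): λ = (3·7² + 4)/(2·8) ≡ 8/3. 3⁻¹ ≡ 9 (mod 13) since 3·9 = 27 ≡ 1, so λ ≡ 8·9 ≡ 7.
  x = λ² - 7 - 7 = 49 - 14 ≡ 9; y = λ·(7 - 9) - 8 ≡ 4. → (9, 4)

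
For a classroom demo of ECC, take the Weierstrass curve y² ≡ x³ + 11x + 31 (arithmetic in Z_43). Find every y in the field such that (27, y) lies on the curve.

4, 39

x³ + 11x + 31 = 20011 ≡ 16 (mod 43).
Square roots of 16 mod 43: 4 and 39 (since 4² = 16 ≡ 16).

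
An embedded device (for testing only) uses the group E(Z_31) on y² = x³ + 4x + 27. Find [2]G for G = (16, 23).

(4, 18)

tangent at (16, 23): λ = (3·16² + 4)/(2·23) ≡ 28/15. 15⁻¹ ≡ 29 (mod 31) since 15·29 = 435 ≡ 1, so λ ≡ 28·29 ≡ 6.
  x = λ² - 16 - 16 = 36 - 32 ≡ 4; y = λ·(16 - 4) - 23 ≡ 18. → (4, 18)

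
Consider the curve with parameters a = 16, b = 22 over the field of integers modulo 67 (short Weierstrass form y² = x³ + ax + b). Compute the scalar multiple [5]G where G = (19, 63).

Repeated addition: build up to 5G.
2G: tangent at (19, 63): λ = (3·19² + 16)/(2·63) ≡ 27/59. 59⁻¹ ≡ 25 (mod 67) since 59·25 = 1475 ≡ 1, so λ ≡ 27·25 ≡ 5.
  x = λ² - 19 - 19 = 25 - 38 ≡ 54; y = λ·(19 - 54) - 63 ≡ 30. → (54, 30)
3G: (54, 30) + (19, 63). λ = (63 - 30)/(19 - 54) ≡ 33/32 mod 67. 32⁻¹ ≡ 44 (mod 67), so λ ≡ 45.
  x = λ² - 54 - 19 = 2025 - 73 ≡ 9; y = λ·(54 - 9) - 30 ≡ 52. → (9, 52)
4G: (9, 52) + (19, 63). λ = (63 - 52)/(19 - 9) ≡ 11/10 mod 67. 10⁻¹ ≡ 47 (mod 67), so λ ≡ 48.
  x = λ² - 9 - 19 = 2304 - 28 ≡ 65; y = λ·(9 - 65) - 52 ≡ 7. → (65, 7)
5G: (65, 7) + (19, 63). λ = (63 - 7)/(19 - 65) ≡ 56/21 mod 67. 21⁻¹ ≡ 16 (mod 67), so λ ≡ 25.
  x = λ² - 65 - 19 = 625 - 84 ≡ 5; y = λ·(65 - 5) - 7 ≡ 19. → (5, 19)

(5, 19)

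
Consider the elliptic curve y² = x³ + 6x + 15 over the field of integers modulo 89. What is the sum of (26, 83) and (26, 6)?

O

The two points share x = 26 and their y-coordinates satisfy 83 + 6 ≡ 0 (mod 89), so they are inverses. Their sum is O.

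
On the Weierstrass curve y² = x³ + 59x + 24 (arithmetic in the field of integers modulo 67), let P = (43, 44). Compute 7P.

(42, 3)

Double-and-add on 7 = (111)₂. Start with P = (43, 44) for the leading 1-bit.
double: tangent at (43, 44): λ = (3·43² + 59)/(2·44) ≡ 45/21. 21⁻¹ ≡ 16 (mod 67) since 21·16 = 336 ≡ 1, so λ ≡ 45·16 ≡ 50.
  x = λ² - 43 - 43 = 2500 - 86 ≡ 2; y = λ·(43 - 2) - 44 ≡ 63. → (2, 63)
add P: (2, 63) + (43, 44). λ = (44 - 63)/(43 - 2) ≡ 48/41 mod 67. 41⁻¹ ≡ 18 (mod 67), so λ ≡ 60.
  x = λ² - 2 - 43 = 3600 - 45 ≡ 4; y = λ·(2 - 4) - 63 ≡ 18. → (4, 18)
double: tangent at (4, 18): λ = (3·4² + 59)/(2·18) ≡ 40/36. 36⁻¹ ≡ 54 (mod 67) since 36·54 = 1944 ≡ 1, so λ ≡ 40·54 ≡ 16.
  x = λ² - 4 - 4 = 256 - 8 ≡ 47; y = λ·(4 - 47) - 18 ≡ 31. → (47, 31)
add P: (47, 31) + (43, 44). λ = (44 - 31)/(43 - 47) ≡ 13/63 mod 67. 63⁻¹ ≡ 50 (mod 67), so λ ≡ 47.
  x = λ² - 47 - 43 = 2209 - 90 ≡ 42; y = λ·(47 - 42) - 31 ≡ 3. → (42, 3)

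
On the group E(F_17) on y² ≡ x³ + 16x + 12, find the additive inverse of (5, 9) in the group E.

(5, 8)

-(5, 9) = (5, -9 mod 17) = (5, 8).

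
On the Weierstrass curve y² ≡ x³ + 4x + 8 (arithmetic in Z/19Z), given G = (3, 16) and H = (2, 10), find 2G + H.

First 2G:
Repeated addition: build up to 2G.
2G: tangent at (3, 16): λ = (3·3² + 4)/(2·16) ≡ 12/13. 13⁻¹ ≡ 3 (mod 19) since 13·3 = 39 ≡ 1, so λ ≡ 12·3 ≡ 17.
  x = λ² - 3 - 3 = 289 - 6 ≡ 17; y = λ·(3 - 17) - 16 ≡ 12. → (17, 12)
2G = (17, 12).
Finally 2G + H:
(17, 12) + (2, 10). λ = (10 - 12)/(2 - 17) ≡ 17/4 mod 19. 4⁻¹ ≡ 5 (mod 19), so λ ≡ 9.
  x = λ² - 17 - 2 = 81 - 19 ≡ 5; y = λ·(17 - 5) - 12 ≡ 1. → (5, 1)

(5, 1)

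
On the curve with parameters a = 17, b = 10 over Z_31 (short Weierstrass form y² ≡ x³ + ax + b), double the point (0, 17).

tangent at (0, 17): λ = (3·0² + 17)/(2·17) ≡ 17/3. 3⁻¹ ≡ 21 (mod 31), so λ ≡ 17·21 ≡ 16.
  x = λ² - 0 - 0 = 256 - 0 ≡ 8; y = λ·(0 - 8) - 17 ≡ 10. → (8, 10)

(8, 10)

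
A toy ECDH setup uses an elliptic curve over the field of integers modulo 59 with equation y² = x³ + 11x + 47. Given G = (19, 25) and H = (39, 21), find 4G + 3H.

First 4G:
Double-and-add on 4 = (100)₂. Start with G = (19, 25) for the leading 1-bit.
double: tangent at (19, 25): λ = (3·19² + 11)/(2·25) ≡ 32/50. 50⁻¹ ≡ 13 (mod 59), so λ ≡ 32·13 ≡ 3.
  x = λ² - 19 - 19 = 9 - 38 ≡ 30; y = λ·(19 - 30) - 25 ≡ 1. → (30, 1)
double: tangent at (30, 1): λ = (3·30² + 11)/(2·1) ≡ 56/2. 2⁻¹ ≡ 30 (mod 59), so λ ≡ 56·30 ≡ 28.
  x = λ² - 30 - 30 = 784 - 60 ≡ 16; y = λ·(30 - 16) - 1 ≡ 37. → (16, 37)
4G = (16, 37).
Next 3H:
Repeated addition: build up to 3H.
2H: tangent at (39, 21): λ = (3·39² + 11)/(2·21) ≡ 31/42. 42⁻¹ ≡ 52 (mod 59) since 42·52 = 2184 ≡ 1, so λ ≡ 31·52 ≡ 19.
  x = λ² - 39 - 39 = 361 - 78 ≡ 47; y = λ·(39 - 47) - 21 ≡ 4. → (47, 4)
3H: (47, 4) + (39, 21). λ = (21 - 4)/(39 - 47) ≡ 17/51 mod 59. 51⁻¹ ≡ 22 (mod 59) since 51·22 = 1122 ≡ 1, so λ ≡ 20.
  x = λ² - 47 - 39 = 400 - 86 ≡ 19; y = λ·(47 - 19) - 4 ≡ 25. → (19, 25)
3H = (19, 25).
Finally 4G + 3H:
(16, 37) + (19, 25). λ = (25 - 37)/(19 - 16) ≡ 47/3 mod 59. 3⁻¹ ≡ 20 (mod 59), so λ ≡ 55.
  x = λ² - 16 - 19 = 3025 - 35 ≡ 40; y = λ·(16 - 40) - 37 ≡ 0. → (40, 0)

(40, 0)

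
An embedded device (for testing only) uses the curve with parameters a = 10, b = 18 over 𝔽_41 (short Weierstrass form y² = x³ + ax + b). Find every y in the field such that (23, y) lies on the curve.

x³ + 10x + 18 = 12415 ≡ 33 (mod 41).
Square roots of 33 mod 41: 19 and 22 (since 19² = 361 ≡ 33).

19, 22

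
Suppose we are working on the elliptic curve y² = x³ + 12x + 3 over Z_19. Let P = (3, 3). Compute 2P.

tangent at (3, 3): λ = (3·3² + 12)/(2·3) ≡ 1/6. 6⁻¹ ≡ 16 (mod 19) since 6·16 = 96 ≡ 1, so λ ≡ 1·16 ≡ 16.
  x = λ² - 3 - 3 = 256 - 6 ≡ 3; y = λ·(3 - 3) - 3 ≡ 16. → (3, 16)

(3, 16)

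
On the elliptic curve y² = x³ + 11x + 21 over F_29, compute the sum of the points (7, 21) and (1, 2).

(27, 22)

(7, 21) + (1, 2). λ = (2 - 21)/(1 - 7) ≡ 10/23 mod 29. 23⁻¹ ≡ 24 (mod 29), so λ ≡ 8.
  x = λ² - 7 - 1 = 64 - 8 ≡ 27; y = λ·(7 - 27) - 21 ≡ 22. → (27, 22)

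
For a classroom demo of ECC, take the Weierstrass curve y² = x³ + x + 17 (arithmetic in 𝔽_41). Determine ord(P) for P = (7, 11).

10

2P: tangent at (7, 11): λ = (3·7² + 1)/(2·11) ≡ 25/22. 22⁻¹ ≡ 28 (mod 41) since 22·28 = 616 ≡ 1, so λ ≡ 25·28 ≡ 3.
  x = λ² - 7 - 7 = 9 - 14 ≡ 36; y = λ·(7 - 36) - 11 ≡ 25. → (36, 25)
3P: (36, 25) + (7, 11). λ = (11 - 25)/(7 - 36) ≡ 27/12 mod 41. 12⁻¹ ≡ 24 (mod 41), so λ ≡ 33.
  x = λ² - 36 - 7 = 1089 - 43 ≡ 21; y = λ·(36 - 21) - 25 ≡ 19. → (21, 19)
4P: (21, 19) + (7, 11). λ = (11 - 19)/(7 - 21) ≡ 33/27 mod 41. 27⁻¹ ≡ 38 (mod 41) since 27·38 = 1026 ≡ 1, so λ ≡ 24.
  x = λ² - 21 - 7 = 576 - 28 ≡ 15; y = λ·(21 - 15) - 19 ≡ 2. → (15, 2)
5P: (15, 2) + (7, 11). λ = (11 - 2)/(7 - 15) ≡ 9/33 mod 41. 33⁻¹ ≡ 5 (mod 41), so λ ≡ 4.
  x = λ² - 15 - 7 = 16 - 22 ≡ 35; y = λ·(15 - 35) - 2 ≡ 0. → (35, 0)
6P: (35, 0) + (7, 11). λ = (11 - 0)/(7 - 35) ≡ 11/13 mod 41. 13⁻¹ ≡ 19 (mod 41), so λ ≡ 4.
  x = λ² - 35 - 7 = 16 - 42 ≡ 15; y = λ·(35 - 15) - 0 ≡ 39. → (15, 39)
7P: (15, 39) + (7, 11). λ = (11 - 39)/(7 - 15) ≡ 13/33 mod 41. 33⁻¹ ≡ 5 (mod 41) since 33·5 = 165 ≡ 1, so λ ≡ 24.
  x = λ² - 15 - 7 = 576 - 22 ≡ 21; y = λ·(15 - 21) - 39 ≡ 22. → (21, 22)
8P: (21, 22) + (7, 11). λ = (11 - 22)/(7 - 21) ≡ 30/27 mod 41. 27⁻¹ ≡ 38 (mod 41), so λ ≡ 33.
  x = λ² - 21 - 7 = 1089 - 28 ≡ 36; y = λ·(21 - 36) - 22 ≡ 16. → (36, 16)
9P: (36, 16) + (7, 11). λ = (11 - 16)/(7 - 36) ≡ 36/12 mod 41. 12⁻¹ ≡ 24 (mod 41), so λ ≡ 3.
  x = λ² - 36 - 7 = 9 - 43 ≡ 7; y = λ·(36 - 7) - 16 ≡ 30. → (7, 30)
10P: (7, 30) + (7, 11): same x and y₁ ≡ -y₂, so the sum is ∞.
10P = ∞, so the order is 10.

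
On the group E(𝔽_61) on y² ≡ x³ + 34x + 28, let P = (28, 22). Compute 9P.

(47, 23)

Double-and-add on 9 = (1001)₂. Start with P = (28, 22) for the leading 1-bit.
double: tangent at (28, 22): λ = (3·28² + 34)/(2·22) ≡ 7/44. 44⁻¹ ≡ 43 (mod 61) since 44·43 = 1892 ≡ 1, so λ ≡ 7·43 ≡ 57.
  x = λ² - 28 - 28 = 3249 - 56 ≡ 21; y = λ·(28 - 21) - 22 ≡ 11. → (21, 11)
double: tangent at (21, 11): λ = (3·21² + 34)/(2·11) ≡ 15/22. 22⁻¹ ≡ 25 (mod 61) since 22·25 = 550 ≡ 1, so λ ≡ 15·25 ≡ 9.
  x = λ² - 21 - 21 = 81 - 42 ≡ 39; y = λ·(21 - 39) - 11 ≡ 10. → (39, 10)
double: tangent at (39, 10): λ = (3·39² + 34)/(2·10) ≡ 22/20. 20⁻¹ ≡ 58 (mod 61) since 20·58 = 1160 ≡ 1, so λ ≡ 22·58 ≡ 56.
  x = λ² - 39 - 39 = 3136 - 78 ≡ 8; y = λ·(39 - 8) - 10 ≡ 18. → (8, 18)
add P: (8, 18) + (28, 22). λ = (22 - 18)/(28 - 8) ≡ 4/20 mod 61. 20⁻¹ ≡ 58 (mod 61) since 20·58 = 1160 ≡ 1, so λ ≡ 49.
  x = λ² - 8 - 28 = 2401 - 36 ≡ 47; y = λ·(8 - 47) - 18 ≡ 23. → (47, 23)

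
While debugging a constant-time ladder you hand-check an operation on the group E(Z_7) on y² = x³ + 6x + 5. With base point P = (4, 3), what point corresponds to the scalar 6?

Double-and-add on 6 = (110)₂. Start with P = (4, 3) for the leading 1-bit.
double: tangent at (4, 3): λ = (3·4² + 6)/(2·3) ≡ 5/6. 6⁻¹ ≡ 6 (mod 7) since 6·6 = 36 ≡ 1, so λ ≡ 5·6 ≡ 2.
  x = λ² - 4 - 4 = 4 - 8 ≡ 3; y = λ·(4 - 3) - 3 ≡ 6. → (3, 6)
add P: (3, 6) + (4, 3). λ = (3 - 6)/(4 - 3) ≡ 4/1 mod 7. 1⁻¹ ≡ 1 (mod 7), so λ ≡ 4.
  x = λ² - 3 - 4 = 16 - 7 ≡ 2; y = λ·(3 - 2) - 6 ≡ 5. → (2, 5)
double: tangent at (2, 5): λ = (3·2² + 6)/(2·5) ≡ 4/3. 3⁻¹ ≡ 5 (mod 7), so λ ≡ 4·5 ≡ 6.
  x = λ² - 2 - 2 = 36 - 4 ≡ 4; y = λ·(2 - 4) - 5 ≡ 4. → (4, 4)

(4, 4)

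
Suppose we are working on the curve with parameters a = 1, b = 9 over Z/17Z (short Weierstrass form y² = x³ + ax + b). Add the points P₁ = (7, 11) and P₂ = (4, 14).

(7, 6)

(7, 11) + (4, 14). λ = (14 - 11)/(4 - 7) ≡ 3/14 mod 17. 14⁻¹ ≡ 11 (mod 17), so λ ≡ 16.
  x = λ² - 7 - 4 = 256 - 11 ≡ 7; y = λ·(7 - 7) - 11 ≡ 6. → (7, 6)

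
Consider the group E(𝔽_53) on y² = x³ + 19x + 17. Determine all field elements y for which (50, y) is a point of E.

none

x³ + 19x + 17 = 125967 ≡ 39 (mod 53).
39 is a non-residue mod 53; no y exists.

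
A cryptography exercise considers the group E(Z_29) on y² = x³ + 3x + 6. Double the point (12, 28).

tangent at (12, 28): λ = (3·12² + 3)/(2·28) ≡ 0/27. 27⁻¹ ≡ 14 (mod 29), so λ ≡ 0·14 ≡ 0.
  x = λ² - 12 - 12 = 0 - 24 ≡ 5; y = λ·(12 - 5) - 28 ≡ 1. → (5, 1)

(5, 1)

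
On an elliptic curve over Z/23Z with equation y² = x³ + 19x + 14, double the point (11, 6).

(3, 11)

tangent at (11, 6): λ = (3·11² + 19)/(2·6) ≡ 14/12. 12⁻¹ ≡ 2 (mod 23) since 12·2 = 24 ≡ 1, so λ ≡ 14·2 ≡ 5.
  x = λ² - 11 - 11 = 25 - 22 ≡ 3; y = λ·(11 - 3) - 6 ≡ 11. → (3, 11)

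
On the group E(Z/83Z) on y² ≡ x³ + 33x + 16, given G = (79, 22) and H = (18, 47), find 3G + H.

First 3G:
Repeated addition: build up to 3G.
2G: tangent at (79, 22): λ = (3·79² + 33)/(2·22) ≡ 81/44. 44⁻¹ ≡ 17 (mod 83) since 44·17 = 748 ≡ 1, so λ ≡ 81·17 ≡ 49.
  x = λ² - 79 - 79 = 2401 - 158 ≡ 2; y = λ·(79 - 2) - 22 ≡ 16. → (2, 16)
3G: (2, 16) + (79, 22). λ = (22 - 16)/(79 - 2) ≡ 6/77 mod 83. 77⁻¹ ≡ 69 (mod 83), so λ ≡ 82.
  x = λ² - 2 - 79 = 6724 - 81 ≡ 3; y = λ·(2 - 3) - 16 ≡ 68. → (3, 68)
3G = (3, 68).
Finally 3G + H:
(3, 68) + (18, 47). λ = (47 - 68)/(18 - 3) ≡ 62/15 mod 83. 15⁻¹ ≡ 72 (mod 83) since 15·72 = 1080 ≡ 1, so λ ≡ 65.
  x = λ² - 3 - 18 = 4225 - 21 ≡ 54; y = λ·(3 - 54) - 68 ≡ 20. → (54, 20)

(54, 20)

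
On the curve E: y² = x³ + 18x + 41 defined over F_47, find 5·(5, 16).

(36, 4)

Write P = (5, 16).
Repeated addition: build up to 5P.
2P: tangent at (5, 16): λ = (3·5² + 18)/(2·16) ≡ 46/32. 32⁻¹ ≡ 25 (mod 47), so λ ≡ 46·25 ≡ 22.
  x = λ² - 5 - 5 = 484 - 10 ≡ 4; y = λ·(5 - 4) - 16 ≡ 6. → (4, 6)
3P: (4, 6) + (5, 16). λ = (16 - 6)/(5 - 4) ≡ 10/1 mod 47. 1⁻¹ ≡ 1 (mod 47), so λ ≡ 10.
  x = λ² - 4 - 5 = 100 - 9 ≡ 44; y = λ·(4 - 44) - 6 ≡ 17. → (44, 17)
4P: (44, 17) + (5, 16). λ = (16 - 17)/(5 - 44) ≡ 46/8 mod 47. 8⁻¹ ≡ 6 (mod 47) since 8·6 = 48 ≡ 1, so λ ≡ 41.
  x = λ² - 44 - 5 = 1681 - 49 ≡ 34; y = λ·(44 - 34) - 17 ≡ 17. → (34, 17)
5P: (34, 17) + (5, 16). λ = (16 - 17)/(5 - 34) ≡ 46/18 mod 47. 18⁻¹ ≡ 34 (mod 47), so λ ≡ 13.
  x = λ² - 34 - 5 = 169 - 39 ≡ 36; y = λ·(34 - 36) - 17 ≡ 4. → (36, 4)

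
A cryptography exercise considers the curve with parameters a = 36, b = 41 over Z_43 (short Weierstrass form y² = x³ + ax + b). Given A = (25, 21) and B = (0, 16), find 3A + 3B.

First 3A:
Repeated addition: build up to 3A.
2A: tangent at (25, 21): λ = (3·25² + 36)/(2·21) ≡ 19/42. 42⁻¹ ≡ 42 (mod 43), so λ ≡ 19·42 ≡ 24.
  x = λ² - 25 - 25 = 576 - 50 ≡ 10; y = λ·(25 - 10) - 21 ≡ 38. → (10, 38)
3A: (10, 38) + (25, 21). λ = (21 - 38)/(25 - 10) ≡ 26/15 mod 43. 15⁻¹ ≡ 23 (mod 43), so λ ≡ 39.
  x = λ² - 10 - 25 = 1521 - 35 ≡ 24; y = λ·(10 - 24) - 38 ≡ 18. → (24, 18)
3A = (24, 18).
Next 3B:
Repeated addition: build up to 3B.
2B: tangent at (0, 16): λ = (3·0² + 36)/(2·16) ≡ 36/32. 32⁻¹ ≡ 39 (mod 43), so λ ≡ 36·39 ≡ 28.
  x = λ² - 0 - 0 = 784 - 0 ≡ 10; y = λ·(0 - 10) - 16 ≡ 5. → (10, 5)
3B: (10, 5) + (0, 16). λ = (16 - 5)/(0 - 10) ≡ 11/33 mod 43. 33⁻¹ ≡ 30 (mod 43), so λ ≡ 29.
  x = λ² - 10 - 0 = 841 - 10 ≡ 14; y = λ·(10 - 14) - 5 ≡ 8. → (14, 8)
3B = (14, 8).
Finally 3A + 3B:
(24, 18) + (14, 8). λ = (8 - 18)/(14 - 24) ≡ 33/33 mod 43. 33⁻¹ ≡ 30 (mod 43) since 33·30 = 990 ≡ 1, so λ ≡ 1.
  x = λ² - 24 - 14 = 1 - 38 ≡ 6; y = λ·(24 - 6) - 18 ≡ 0. → (6, 0)

(6, 0)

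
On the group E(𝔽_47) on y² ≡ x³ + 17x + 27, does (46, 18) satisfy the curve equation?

no

y² = 18² ≡ 42; x³ + 17x + 27 = 98145 ≡ 9 (mod 47). 42 ≠ 9.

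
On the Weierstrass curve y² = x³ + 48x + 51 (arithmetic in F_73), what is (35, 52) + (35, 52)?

tangent at (35, 52): λ = (3·35² + 48)/(2·52) ≡ 0/31. 31⁻¹ ≡ 33 (mod 73), so λ ≡ 0·33 ≡ 0.
  x = λ² - 35 - 35 = 0 - 70 ≡ 3; y = λ·(35 - 3) - 52 ≡ 21. → (3, 21)

(3, 21)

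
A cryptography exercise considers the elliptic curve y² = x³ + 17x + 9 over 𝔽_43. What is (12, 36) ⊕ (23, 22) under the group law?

(5, 2)

(12, 36) + (23, 22). λ = (22 - 36)/(23 - 12) ≡ 29/11 mod 43. 11⁻¹ ≡ 4 (mod 43) since 11·4 = 44 ≡ 1, so λ ≡ 30.
  x = λ² - 12 - 23 = 900 - 35 ≡ 5; y = λ·(12 - 5) - 36 ≡ 2. → (5, 2)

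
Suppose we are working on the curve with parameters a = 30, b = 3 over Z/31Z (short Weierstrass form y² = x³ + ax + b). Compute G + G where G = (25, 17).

(20, 27)

tangent at (25, 17): λ = (3·25² + 30)/(2·17) ≡ 14/3. 3⁻¹ ≡ 21 (mod 31), so λ ≡ 14·21 ≡ 15.
  x = λ² - 25 - 25 = 225 - 50 ≡ 20; y = λ·(25 - 20) - 17 ≡ 27. → (20, 27)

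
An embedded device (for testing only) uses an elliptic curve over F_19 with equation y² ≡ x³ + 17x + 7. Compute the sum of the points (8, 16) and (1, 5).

(8, 16) + (1, 5). λ = (5 - 16)/(1 - 8) ≡ 8/12 mod 19. 12⁻¹ ≡ 8 (mod 19) since 12·8 = 96 ≡ 1, so λ ≡ 7.
  x = λ² - 8 - 1 = 49 - 9 ≡ 2; y = λ·(8 - 2) - 16 ≡ 7. → (2, 7)

(2, 7)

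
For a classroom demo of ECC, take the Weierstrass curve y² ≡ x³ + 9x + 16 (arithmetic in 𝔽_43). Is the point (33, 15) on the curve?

no

y² = 15² ≡ 10; x³ + 9x + 16 = 36250 ≡ 1 (mod 43). 10 ≠ 1.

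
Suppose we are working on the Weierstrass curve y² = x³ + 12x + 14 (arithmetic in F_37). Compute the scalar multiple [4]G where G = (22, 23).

Repeated addition: build up to 4G.
2G: tangent at (22, 23): λ = (3·22² + 12)/(2·23) ≡ 21/9. 9⁻¹ ≡ 33 (mod 37) since 9·33 = 297 ≡ 1, so λ ≡ 21·33 ≡ 27.
  x = λ² - 22 - 22 = 729 - 44 ≡ 19; y = λ·(22 - 19) - 23 ≡ 21. → (19, 21)
3G: (19, 21) + (22, 23). λ = (23 - 21)/(22 - 19) ≡ 2/3 mod 37. 3⁻¹ ≡ 25 (mod 37), so λ ≡ 13.
  x = λ² - 19 - 22 = 169 - 41 ≡ 17; y = λ·(19 - 17) - 21 ≡ 5. → (17, 5)
4G: (17, 5) + (22, 23). λ = (23 - 5)/(22 - 17) ≡ 18/5 mod 37. 5⁻¹ ≡ 15 (mod 37), so λ ≡ 11.
  x = λ² - 17 - 22 = 121 - 39 ≡ 8; y = λ·(17 - 8) - 5 ≡ 20. → (8, 20)

(8, 20)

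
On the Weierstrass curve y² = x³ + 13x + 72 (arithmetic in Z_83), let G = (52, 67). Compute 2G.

tangent at (52, 67): λ = (3·52² + 13)/(2·67) ≡ 74/51. 51⁻¹ ≡ 70 (mod 83) since 51·70 = 3570 ≡ 1, so λ ≡ 74·70 ≡ 34.
  x = λ² - 52 - 52 = 1156 - 104 ≡ 56; y = λ·(52 - 56) - 67 ≡ 46. → (56, 46)

(56, 46)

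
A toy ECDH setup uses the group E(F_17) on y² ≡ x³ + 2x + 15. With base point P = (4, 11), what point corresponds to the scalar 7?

(12, 13)

Double-and-add on 7 = (111)₂. Start with P = (4, 11) for the leading 1-bit.
double: tangent at (4, 11): λ = (3·4² + 2)/(2·11) ≡ 16/5. 5⁻¹ ≡ 7 (mod 17), so λ ≡ 16·7 ≡ 10.
  x = λ² - 4 - 4 = 100 - 8 ≡ 7; y = λ·(4 - 7) - 11 ≡ 10. → (7, 10)
add P: (7, 10) + (4, 11). λ = (11 - 10)/(4 - 7) ≡ 1/14 mod 17. 14⁻¹ ≡ 11 (mod 17), so λ ≡ 11.
  x = λ² - 7 - 4 = 121 - 11 ≡ 8; y = λ·(7 - 8) - 10 ≡ 13. → (8, 13)
double: tangent at (8, 13): λ = (3·8² + 2)/(2·13) ≡ 7/9. 9⁻¹ ≡ 2 (mod 17), so λ ≡ 7·2 ≡ 14.
  x = λ² - 8 - 8 = 196 - 16 ≡ 10; y = λ·(8 - 10) - 13 ≡ 10. → (10, 10)
add P: (10, 10) + (4, 11). λ = (11 - 10)/(4 - 10) ≡ 1/11 mod 17. 11⁻¹ ≡ 14 (mod 17) since 11·14 = 154 ≡ 1, so λ ≡ 14.
  x = λ² - 10 - 4 = 196 - 14 ≡ 12; y = λ·(10 - 12) - 10 ≡ 13. → (12, 13)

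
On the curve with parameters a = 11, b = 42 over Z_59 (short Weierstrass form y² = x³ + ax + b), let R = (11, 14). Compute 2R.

(5, 24)

tangent at (11, 14): λ = (3·11² + 11)/(2·14) ≡ 20/28. 28⁻¹ ≡ 19 (mod 59), so λ ≡ 20·19 ≡ 26.
  x = λ² - 11 - 11 = 676 - 22 ≡ 5; y = λ·(11 - 5) - 14 ≡ 24. → (5, 24)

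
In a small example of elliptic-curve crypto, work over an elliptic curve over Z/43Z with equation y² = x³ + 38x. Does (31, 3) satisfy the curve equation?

yes

y² = 3² ≡ 9; x³ + 38x + 0 = 30969 ≡ 9 (mod 43). 9 = 9.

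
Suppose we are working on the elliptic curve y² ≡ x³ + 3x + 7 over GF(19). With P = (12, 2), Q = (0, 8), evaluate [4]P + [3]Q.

(0, 8)

First 4P:
Double-and-add on 4 = (100)₂. Start with P = (12, 2) for the leading 1-bit.
double: tangent at (12, 2): λ = (3·12² + 3)/(2·2) ≡ 17/4. 4⁻¹ ≡ 5 (mod 19), so λ ≡ 17·5 ≡ 9.
  x = λ² - 12 - 12 = 81 - 24 ≡ 0; y = λ·(12 - 0) - 2 ≡ 11. → (0, 11)
double: tangent at (0, 11): λ = (3·0² + 3)/(2·11) ≡ 3/3. 3⁻¹ ≡ 13 (mod 19), so λ ≡ 3·13 ≡ 1.
  x = λ² - 0 - 0 = 1 - 0 ≡ 1; y = λ·(0 - 1) - 11 ≡ 7. → (1, 7)
4P = (1, 7).
Next 3Q:
Repeated addition: build up to 3Q.
2Q: tangent at (0, 8): λ = (3·0² + 3)/(2·8) ≡ 3/16. 16⁻¹ ≡ 6 (mod 19) since 16·6 = 96 ≡ 1, so λ ≡ 3·6 ≡ 18.
  x = λ² - 0 - 0 = 324 - 0 ≡ 1; y = λ·(0 - 1) - 8 ≡ 12. → (1, 12)
3Q: (1, 12) + (0, 8). λ = (8 - 12)/(0 - 1) ≡ 15/18 mod 19. 18⁻¹ ≡ 18 (mod 19), so λ ≡ 4.
  x = λ² - 1 - 0 = 16 - 1 ≡ 15; y = λ·(1 - 15) - 12 ≡ 8. → (15, 8)
3Q = (15, 8).
Finally 4P + 3Q:
(1, 7) + (15, 8). λ = (8 - 7)/(15 - 1) ≡ 1/14 mod 19. 14⁻¹ ≡ 15 (mod 19), so λ ≡ 15.
  x = λ² - 1 - 15 = 225 - 16 ≡ 0; y = λ·(1 - 0) - 7 ≡ 8. → (0, 8)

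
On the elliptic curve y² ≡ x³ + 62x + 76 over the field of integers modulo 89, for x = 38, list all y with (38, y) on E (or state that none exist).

x³ + 62x + 76 = 57304 ≡ 77 (mod 89).
77 is a non-residue mod 89; no y exists.

none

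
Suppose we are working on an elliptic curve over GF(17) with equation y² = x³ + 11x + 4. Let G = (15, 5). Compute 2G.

(3, 9)

tangent at (15, 5): λ = (3·15² + 11)/(2·5) ≡ 6/10. 10⁻¹ ≡ 12 (mod 17), so λ ≡ 6·12 ≡ 4.
  x = λ² - 15 - 15 = 16 - 30 ≡ 3; y = λ·(15 - 3) - 5 ≡ 9. → (3, 9)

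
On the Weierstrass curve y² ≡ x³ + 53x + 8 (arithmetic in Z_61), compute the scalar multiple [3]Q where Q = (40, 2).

Repeated addition: build up to 3Q.
2Q: tangent at (40, 2): λ = (3·40² + 53)/(2·2) ≡ 34/4. 4⁻¹ ≡ 46 (mod 61), so λ ≡ 34·46 ≡ 39.
  x = λ² - 40 - 40 = 1521 - 80 ≡ 38; y = λ·(40 - 38) - 2 ≡ 15. → (38, 15)
3Q: (38, 15) + (40, 2). λ = (2 - 15)/(40 - 38) ≡ 48/2 mod 61. 2⁻¹ ≡ 31 (mod 61) since 2·31 = 62 ≡ 1, so λ ≡ 24.
  x = λ² - 38 - 40 = 576 - 78 ≡ 10; y = λ·(38 - 10) - 15 ≡ 47. → (10, 47)

(10, 47)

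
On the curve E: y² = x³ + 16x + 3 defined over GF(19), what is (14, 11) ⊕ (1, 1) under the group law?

(11, 3)

(14, 11) + (1, 1). λ = (1 - 11)/(1 - 14) ≡ 9/6 mod 19. 6⁻¹ ≡ 16 (mod 19), so λ ≡ 11.
  x = λ² - 14 - 1 = 121 - 15 ≡ 11; y = λ·(14 - 11) - 11 ≡ 3. → (11, 3)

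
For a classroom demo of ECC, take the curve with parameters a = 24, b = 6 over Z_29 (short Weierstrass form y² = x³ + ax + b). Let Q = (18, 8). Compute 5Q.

Double-and-add on 5 = (101)₂. Start with Q = (18, 8) for the leading 1-bit.
double: tangent at (18, 8): λ = (3·18² + 24)/(2·8) ≡ 10/16. 16⁻¹ ≡ 20 (mod 29) since 16·20 = 320 ≡ 1, so λ ≡ 10·20 ≡ 26.
  x = λ² - 18 - 18 = 676 - 36 ≡ 2; y = λ·(18 - 2) - 8 ≡ 2. → (2, 2)
double: tangent at (2, 2): λ = (3·2² + 24)/(2·2) ≡ 7/4. 4⁻¹ ≡ 22 (mod 29), so λ ≡ 7·22 ≡ 9.
  x = λ² - 2 - 2 = 81 - 4 ≡ 19; y = λ·(2 - 19) - 2 ≡ 19. → (19, 19)
add Q: (19, 19) + (18, 8). λ = (8 - 19)/(18 - 19) ≡ 18/28 mod 29. 28⁻¹ ≡ 28 (mod 29) since 28·28 = 784 ≡ 1, so λ ≡ 11.
  x = λ² - 19 - 18 = 121 - 37 ≡ 26; y = λ·(19 - 26) - 19 ≡ 20. → (26, 20)

(26, 20)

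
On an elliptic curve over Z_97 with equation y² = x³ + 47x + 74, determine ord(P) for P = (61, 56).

2P: tangent at (61, 56): λ = (3·61² + 47)/(2·56) ≡ 55/15. 15⁻¹ ≡ 13 (mod 97), so λ ≡ 55·13 ≡ 36.
  x = λ² - 61 - 61 = 1296 - 122 ≡ 10; y = λ·(61 - 10) - 56 ≡ 34. → (10, 34)
3P: (10, 34) + (61, 56). λ = (56 - 34)/(61 - 10) ≡ 22/51 mod 97. 51⁻¹ ≡ 78 (mod 97), so λ ≡ 67.
  x = λ² - 10 - 61 = 4489 - 71 ≡ 53; y = λ·(10 - 53) - 34 ≡ 92. → (53, 92)
4P: (53, 92) + (61, 56). λ = (56 - 92)/(61 - 53) ≡ 61/8 mod 97. 8⁻¹ ≡ 85 (mod 97) since 8·85 = 680 ≡ 1, so λ ≡ 44.
  x = λ² - 53 - 61 = 1936 - 114 ≡ 76; y = λ·(53 - 76) - 92 ≡ 60. → (76, 60)
5P: (76, 60) + (61, 56). λ = (56 - 60)/(61 - 76) ≡ 93/82 mod 97. 82⁻¹ ≡ 84 (mod 97) since 82·84 = 6888 ≡ 1, so λ ≡ 52.
  x = λ² - 76 - 61 = 2704 - 137 ≡ 45; y = λ·(76 - 45) - 60 ≡ 0. → (45, 0)
6P: (45, 0) + (61, 56). λ = (56 - 0)/(61 - 45) ≡ 56/16 mod 97. 16⁻¹ ≡ 91 (mod 97), so λ ≡ 52.
  x = λ² - 45 - 61 = 2704 - 106 ≡ 76; y = λ·(45 - 76) - 0 ≡ 37. → (76, 37)
7P: (76, 37) + (61, 56). λ = (56 - 37)/(61 - 76) ≡ 19/82 mod 97. 82⁻¹ ≡ 84 (mod 97), so λ ≡ 44.
  x = λ² - 76 - 61 = 1936 - 137 ≡ 53; y = λ·(76 - 53) - 37 ≡ 5. → (53, 5)
8P: (53, 5) + (61, 56). λ = (56 - 5)/(61 - 53) ≡ 51/8 mod 97. 8⁻¹ ≡ 85 (mod 97), so λ ≡ 67.
  x = λ² - 53 - 61 = 4489 - 114 ≡ 10; y = λ·(53 - 10) - 5 ≡ 63. → (10, 63)
9P: (10, 63) + (61, 56). λ = (56 - 63)/(61 - 10) ≡ 90/51 mod 97. 51⁻¹ ≡ 78 (mod 97) since 51·78 = 3978 ≡ 1, so λ ≡ 36.
  x = λ² - 10 - 61 = 1296 - 71 ≡ 61; y = λ·(10 - 61) - 63 ≡ 41. → (61, 41)
10P: (61, 41) + (61, 56): same x and y₁ ≡ -y₂, so the sum is ∞.
10P = ∞, so the order is 10.

10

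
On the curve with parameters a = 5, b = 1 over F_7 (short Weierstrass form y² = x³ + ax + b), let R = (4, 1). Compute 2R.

tangent at (4, 1): λ = (3·4² + 5)/(2·1) ≡ 4/2. 2⁻¹ ≡ 4 (mod 7) since 2·4 = 8 ≡ 1, so λ ≡ 4·4 ≡ 2.
  x = λ² - 4 - 4 = 4 - 8 ≡ 3; y = λ·(4 - 3) - 1 ≡ 1. → (3, 1)

(3, 1)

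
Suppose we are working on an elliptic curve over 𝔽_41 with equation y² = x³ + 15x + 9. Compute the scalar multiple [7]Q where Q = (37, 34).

Double-and-add on 7 = (111)₂. Start with Q = (37, 34) for the leading 1-bit.
double: tangent at (37, 34): λ = (3·37² + 15)/(2·34) ≡ 22/27. 27⁻¹ ≡ 38 (mod 41) since 27·38 = 1026 ≡ 1, so λ ≡ 22·38 ≡ 16.
  x = λ² - 37 - 37 = 256 - 74 ≡ 18; y = λ·(37 - 18) - 34 ≡ 24. → (18, 24)
add Q: (18, 24) + (37, 34). λ = (34 - 24)/(37 - 18) ≡ 10/19 mod 41. 19⁻¹ ≡ 13 (mod 41), so λ ≡ 7.
  x = λ² - 18 - 37 = 49 - 55 ≡ 35; y = λ·(18 - 35) - 24 ≡ 21. → (35, 21)
double: tangent at (35, 21): λ = (3·35² + 15)/(2·21) ≡ 0/1. 1⁻¹ ≡ 1 (mod 41), so λ ≡ 0·1 ≡ 0.
  x = λ² - 35 - 35 = 0 - 70 ≡ 12; y = λ·(35 - 12) - 21 ≡ 20. → (12, 20)
add Q: (12, 20) + (37, 34). λ = (34 - 20)/(37 - 12) ≡ 14/25 mod 41. 25⁻¹ ≡ 23 (mod 41), so λ ≡ 35.
  x = λ² - 12 - 37 = 1225 - 49 ≡ 28; y = λ·(12 - 28) - 20 ≡ 35. → (28, 35)

(28, 35)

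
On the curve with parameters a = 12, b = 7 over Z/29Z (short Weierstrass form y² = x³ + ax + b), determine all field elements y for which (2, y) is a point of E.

none

x³ + 12x + 7 = 39 ≡ 10 (mod 29).
10 is a non-residue mod 29; no y exists.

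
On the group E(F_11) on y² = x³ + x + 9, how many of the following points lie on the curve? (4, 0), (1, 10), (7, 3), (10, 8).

1

(4, 0): 0² ≡ 0, rhs ≡ 0 → on.
(1, 10): 10² ≡ 1, rhs ≡ 0 → off.
(7, 3): 3² ≡ 9, rhs ≡ 7 → off.
(10, 8): 8² ≡ 9, rhs ≡ 7 → off.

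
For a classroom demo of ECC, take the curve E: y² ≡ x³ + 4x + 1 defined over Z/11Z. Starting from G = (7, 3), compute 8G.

Double-and-add on 8 = (1000)₂. Start with G = (7, 3) for the leading 1-bit.
double: tangent at (7, 3): λ = (3·7² + 4)/(2·3) ≡ 8/6. 6⁻¹ ≡ 2 (mod 11) since 6·2 = 12 ≡ 1, so λ ≡ 8·2 ≡ 5.
  x = λ² - 7 - 7 = 25 - 14 ≡ 0; y = λ·(7 - 0) - 3 ≡ 10. → (0, 10)
double: tangent at (0, 10): λ = (3·0² + 4)/(2·10) ≡ 4/9. 9⁻¹ ≡ 5 (mod 11) since 9·5 = 45 ≡ 1, so λ ≡ 4·5 ≡ 9.
  x = λ² - 0 - 0 = 81 - 0 ≡ 4; y = λ·(0 - 4) - 10 ≡ 9. → (4, 9)
double: tangent at (4, 9): λ = (3·4² + 4)/(2·9) ≡ 8/7. 7⁻¹ ≡ 8 (mod 11), so λ ≡ 8·8 ≡ 9.
  x = λ² - 4 - 4 = 81 - 8 ≡ 7; y = λ·(4 - 7) - 9 ≡ 8. → (7, 8)

(7, 8)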